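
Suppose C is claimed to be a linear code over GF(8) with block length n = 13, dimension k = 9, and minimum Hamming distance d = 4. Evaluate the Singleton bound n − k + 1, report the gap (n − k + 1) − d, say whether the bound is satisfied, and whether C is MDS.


Singleton RHS = n − k + 1 = 5, slack = 1, bound satisfied, not MDS.

Singleton bound: d ≤ n − k + 1.
Here n = 13, k = 9, so n − k + 1 = 5.
Given d = 4, check d ≤ 5: YES.
Slack = (n − k + 1) − d = 1.
The code is NOT MDS (slack = 1 > 0).
Description: the claimed parameters are [13, 9, 4]_8; such a code would be non-MDS.


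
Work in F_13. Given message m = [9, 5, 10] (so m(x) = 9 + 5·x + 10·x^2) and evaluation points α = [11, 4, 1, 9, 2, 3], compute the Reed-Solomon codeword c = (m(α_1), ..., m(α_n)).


c = [0, 7, 11, 6, 7, 10]

Message polynomial: m(x) = 9 + 5·x + 10·x^2 (mod 13).
For each evaluation point α_i, compute m(α_i) mod 13:
  α_1 = 11: Horner steps 10 → 11 → 0, so m(11) = 0.
  α_2 = 4: Horner steps 10 → 6 → 7, so m(4) = 7.
  α_3 = 1: Horner steps 10 → 2 → 11, so m(1) = 11.
  α_4 = 9: Horner steps 10 → 4 → 6, so m(9) = 6.
  α_5 = 2: Horner steps 10 → 12 → 7, so m(2) = 7.
  α_6 = 3: Horner steps 10 → 9 → 10, so m(3) = 10.
Codeword c = [0, 7, 11, 6, 7, 10] ∈ F_13^6.


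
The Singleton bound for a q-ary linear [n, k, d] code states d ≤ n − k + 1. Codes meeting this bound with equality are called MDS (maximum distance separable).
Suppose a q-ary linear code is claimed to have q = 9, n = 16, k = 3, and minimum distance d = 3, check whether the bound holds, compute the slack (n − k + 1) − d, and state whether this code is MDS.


Singleton RHS = n − k + 1 = 14, slack = 11, bound satisfied, not MDS.

Singleton bound: d ≤ n − k + 1.
Here n = 16, k = 3, so n − k + 1 = 14.
Given d = 3, check d ≤ 14: YES.
Slack = (n − k + 1) − d = 11.
The code is NOT MDS (slack = 11 > 0).
Description: the claimed parameters are [16, 3, 3]_9; such a code would be non-MDS.


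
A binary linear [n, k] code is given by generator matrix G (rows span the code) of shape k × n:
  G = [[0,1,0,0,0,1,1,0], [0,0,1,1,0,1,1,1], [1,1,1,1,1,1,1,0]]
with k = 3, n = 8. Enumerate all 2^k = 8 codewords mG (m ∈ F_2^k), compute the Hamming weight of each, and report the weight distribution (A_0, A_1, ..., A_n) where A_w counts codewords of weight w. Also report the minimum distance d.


Weight distribution: A_0 = 1, A_3 = 1, A_4 = 3, A_5 = 2, A_7 = 1. Minimum distance d = 3.

Enumerate all 2^3 = 8 messages m ∈ F_2^3.
For each, compute codeword c = mG in F_2^8, then tally its weight.
  m = 000 → c = 00000000, weight = 0.
  m = 100 → c = 01000110, weight = 3.
  m = 010 → c = 00110111, weight = 5.
  m = 110 → c = 01110001, weight = 4.
  m = 001 → c = 11111110, weight = 7.
  m = 101 → c = 10111000, weight = 4.
  m = 011 → c = 11001001, weight = 4.
  m = 111 → c = 10001111, weight = 5.
Tally weights:
  weight 0: 1 codewords.
  weight 3: 1 codewords.
  weight 4: 3 codewords.
  weight 5: 2 codewords.
  weight 7: 1 codewords.
Minimum distance d = smallest w > 0 with A_w > 0 = 3.
Sanity: Σ A_w = 8 = 2^3 = 8 ✓.


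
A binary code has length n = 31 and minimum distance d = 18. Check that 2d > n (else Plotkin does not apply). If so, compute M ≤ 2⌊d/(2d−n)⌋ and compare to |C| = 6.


Plotkin bound M ≤ 6; given |C| = 6 ≤ bound (satisfied).

Check applicability: 2d = 36, n = 31.
2d − n = 5 > 0, so Plotkin applies.
Compute d/(2d−n) = 18/5 ≈ 3.6000.
⌊d/(2d−n)⌋ = 3.
Plotkin bound: M ≤ 2·3 = 6.
Given |C| = 6, check: satisfied.
This |C| is at the Plotkin bound.


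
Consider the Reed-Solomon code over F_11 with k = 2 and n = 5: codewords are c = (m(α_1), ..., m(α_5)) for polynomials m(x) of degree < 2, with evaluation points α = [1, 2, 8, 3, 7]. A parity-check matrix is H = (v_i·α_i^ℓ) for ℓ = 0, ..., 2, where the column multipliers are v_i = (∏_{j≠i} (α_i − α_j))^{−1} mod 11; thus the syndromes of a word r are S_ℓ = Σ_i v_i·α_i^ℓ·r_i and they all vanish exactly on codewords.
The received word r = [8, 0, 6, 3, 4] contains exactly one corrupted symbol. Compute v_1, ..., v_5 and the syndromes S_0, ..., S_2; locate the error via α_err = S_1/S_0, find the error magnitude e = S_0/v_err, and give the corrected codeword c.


S = (10, 3, 2), error at position 3, error magnitude e = 10, c = [8, 0, 7, 3, 4].

Step 1: column multipliers v_i = (∏_{j≠i}(α_i − α_j))^{−1} mod 11.
  i = 1 (α = 1): (1−2)(1−8)(1−3)(1−7) = (−1)·(−7)·(−2)·(−6) = 84 ≡ 7, so v_1 = 7^{−1} = 8 (mod 11).
  i = 2 (α = 2): (2−1)(2−8)(2−3)(2−7) = 1·(−6)·(−1)·(−5) = −30 ≡ 3, so v_2 = 3^{−1} = 4 (mod 11).
  i = 3 (α = 8): (8−1)(8−2)(8−3)(8−7) = 7·6·5·1 = 210 ≡ 1, so v_3 = 1^{−1} = 1 (mod 11).
  i = 4 (α = 3): (3−1)(3−2)(3−8)(3−7) = 2·1·(−5)·(−4) = 40 ≡ 7, so v_4 = 7^{−1} = 8 (mod 11).
  i = 5 (α = 7): (7−1)(7−2)(7−8)(7−3) = 6·5·(−1)·4 = −120 ≡ 1, so v_5 = 1^{−1} = 1 (mod 11).
  v = [8, 4, 1, 8, 1].
Step 2: syndromes of r = [8, 0, 6, 3, 4] (all sums mod 11).
  S_0 = Σ v_i r_i = 8·8 + 4·0 + 1·6 + 8·3 + 1·4 = 98 ≡ 10.
  S_1 = Σ v_i α_i r_i = 8·1·8 + 4·2·0 + 1·8·6 + 8·3·3 + 1·7·4 = 212 ≡ 3.
  α_i^2 mod 11 = [1, 4, 9, 9, 5].
  S_2 = Σ v_i α_i^2 r_i = 8·1·8 + 4·4·0 + 1·9·6 + 8·9·3 + 1·5·4 = 354 ≡ 2.
  S = (10, 3, 2) ≠ 0, so r is not a codeword (an error is present).
Step 3: locate the error. For a single error e at position i, S_ℓ = v_i·e·α_i^ℓ, so α_err = S_1/S_0.
  S_0^{−1} = 10^{−1} = 10 (mod 11), so α_err = 3·10 = 30 ≡ 8 = α_3. Error position i = 3.
  Consistency check: S_2/S_1 = 2·4 = 8 ≡ 8 = α_err ✓ (single-error assumption holds).
Step 4: error magnitude e = S_0/v_3 = S_0·∏_{j≠3}(α_3 − α_j) = 10·1 = 10 ≡ 10 (mod 11).
Step 5: correct position 3: c_3 = r_3 − e = 6 − 10 ≡ 7 (mod 11). Hence c = [8, 0, 7, 3, 4].
  Check: interpolating c through the α_i gives m(x) = 5 + 3·x (degree < 2) with m(α_i) = c_i for every i, so c is indeed a codeword.


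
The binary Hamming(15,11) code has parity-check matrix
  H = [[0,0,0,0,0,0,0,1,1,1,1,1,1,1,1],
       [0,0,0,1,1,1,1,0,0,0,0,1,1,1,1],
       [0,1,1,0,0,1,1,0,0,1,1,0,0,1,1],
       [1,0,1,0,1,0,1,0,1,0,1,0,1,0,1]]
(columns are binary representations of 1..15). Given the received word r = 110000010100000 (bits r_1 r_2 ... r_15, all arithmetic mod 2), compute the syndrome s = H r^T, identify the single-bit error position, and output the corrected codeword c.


s = (0, 0, 0, 1)^T, error position = 1, corrected codeword c = 010000010100000

Compute s = H r^T mod 2 one row at a time:
  s_1 = 1 + 0 + 1 + 0 + 0 + 0 + 0 + 0 = 2 ≡ 0 (mod 2).
  s_2 = 0 + 0 + 0 + 0 + 0 + 0 + 0 + 0 = 0 ≡ 0 (mod 2).
  s_3 = 1 + 0 + 0 + 0 + 1 + 0 + 0 + 0 = 2 ≡ 0 (mod 2).
  s_4 = 1 + 0 + 0 + 0 + 0 + 0 + 0 + 0 = 1 ≡ 1 (mod 2).
s = (0, 0, 0, 1)^T — this equals column 1 of H (binary 0001), so error is at position 1.
Correct: flip bit 1 of r = 110000010100000 to get c = 010000010100000.


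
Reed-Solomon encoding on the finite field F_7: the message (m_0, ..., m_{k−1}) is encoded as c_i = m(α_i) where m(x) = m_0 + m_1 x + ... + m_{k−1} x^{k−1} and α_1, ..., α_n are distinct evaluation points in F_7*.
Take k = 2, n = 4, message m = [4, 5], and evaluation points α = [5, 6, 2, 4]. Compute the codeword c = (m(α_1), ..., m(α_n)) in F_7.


c = [1, 6, 0, 3]

Message polynomial: m(x) = 4 + 5·x (mod 7).
For each evaluation point α_i, compute m(α_i) mod 7:
  α_1 = 5: Horner steps 5 → 1, so m(5) = 1.
  α_2 = 6: Horner steps 5 → 6, so m(6) = 6.
  α_3 = 2: Horner steps 5 → 0, so m(2) = 0.
  α_4 = 4: Horner steps 5 → 3, so m(4) = 3.
Codeword c = [1, 6, 0, 3] ∈ F_7^4.


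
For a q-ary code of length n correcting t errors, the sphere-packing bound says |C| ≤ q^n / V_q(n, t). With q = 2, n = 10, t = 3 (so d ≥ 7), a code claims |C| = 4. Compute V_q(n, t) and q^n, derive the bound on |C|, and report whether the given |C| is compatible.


V_q(n, t) = 176, q^n = 1024, Hamming bound = 5, |C| = 4 ≤ bound (satisfied).

Step 1: Compute V_q(n, t) = Σ_{j=0}^3 C(n, j) (q−1)^j.
  j = 0: C(10,0)·(1)^0 = 1·1 = 1.
  j = 1: C(10,1)·(1)^1 = 10·1 = 10.
  j = 2: C(10,2)·(1)^2 = 45·1 = 45.
  j = 3: C(10,3)·(1)^3 = 120·1 = 120.
  V_q(n, t) = 1 + 10 + 45 + 120 = 176.
Step 2: q^n = 2^10 = 1024.
Step 3: Hamming bound ⌊q^n / V_q(n,t)⌋ = ⌊1024/176⌋ = 5.
Step 4: Compare |C| = 4 to 5: satisfied.
The claimed |C| lies below the Hamming bound.


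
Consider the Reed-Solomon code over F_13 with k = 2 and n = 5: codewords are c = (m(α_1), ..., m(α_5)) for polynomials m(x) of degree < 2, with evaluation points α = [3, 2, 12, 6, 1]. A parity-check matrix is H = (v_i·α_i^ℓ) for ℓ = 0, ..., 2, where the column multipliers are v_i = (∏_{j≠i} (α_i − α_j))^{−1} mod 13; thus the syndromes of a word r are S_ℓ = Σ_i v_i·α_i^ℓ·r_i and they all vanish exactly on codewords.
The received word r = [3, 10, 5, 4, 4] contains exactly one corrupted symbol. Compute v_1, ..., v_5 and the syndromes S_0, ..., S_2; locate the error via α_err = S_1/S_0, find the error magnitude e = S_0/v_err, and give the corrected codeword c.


S = (12, 7, 3), error at position 4, error magnitude e = 9, c = [3, 10, 5, 8, 4].

Step 1: column multipliers v_i = (∏_{j≠i}(α_i − α_j))^{−1} mod 13.
  i = 1 (α = 3): (3−2)(3−12)(3−6)(3−1) = 1·(−9)·(−3)·2 = 54 ≡ 2, so v_1 = 2^{−1} = 7 (mod 13).
  i = 2 (α = 2): (2−3)(2−12)(2−6)(2−1) = (−1)·(−10)·(−4)·1 = −40 ≡ 12, so v_2 = 12^{−1} = 12 (mod 13).
  i = 3 (α = 12): (12−3)(12−2)(12−6)(12−1) = 9·10·6·11 = 5940 ≡ 12, so v_3 = 12^{−1} = 12 (mod 13).
  i = 4 (α = 6): (6−3)(6−2)(6−12)(6−1) = 3·4·(−6)·5 = −360 ≡ 4, so v_4 = 4^{−1} = 10 (mod 13).
  i = 5 (α = 1): (1−3)(1−2)(1−12)(1−6) = (−2)·(−1)·(−11)·(−5) = 110 ≡ 6, so v_5 = 6^{−1} = 11 (mod 13).
  v = [7, 12, 12, 10, 11].
Step 2: syndromes of r = [3, 10, 5, 4, 4] (all sums mod 13).
  S_0 = Σ v_i r_i = 7·3 + 12·10 + 12·5 + 10·4 + 11·4 = 285 ≡ 12.
  S_1 = Σ v_i α_i r_i = 7·3·3 + 12·2·10 + 12·12·5 + 10·6·4 + 11·1·4 = 1307 ≡ 7.
  α_i^2 mod 13 = [9, 4, 1, 10, 1].
  S_2 = Σ v_i α_i^2 r_i = 7·9·3 + 12·4·10 + 12·1·5 + 10·10·4 + 11·1·4 = 1173 ≡ 3.
  S = (12, 7, 3) ≠ 0, so r is not a codeword (an error is present).
Step 3: locate the error. For a single error e at position i, S_ℓ = v_i·e·α_i^ℓ, so α_err = S_1/S_0.
  S_0^{−1} = 12^{−1} = 12 (mod 13), so α_err = 7·12 = 84 ≡ 6 = α_4. Error position i = 4.
  Consistency check: S_2/S_1 = 3·2 = 6 ≡ 6 = α_err ✓ (single-error assumption holds).
Step 4: error magnitude e = S_0/v_4 = S_0·∏_{j≠4}(α_4 − α_j) = 12·4 = 48 ≡ 9 (mod 13).
Step 5: correct position 4: c_4 = r_4 − e = 4 − 9 ≡ 8 (mod 13). Hence c = [3, 10, 5, 8, 4].
  Check: interpolating c through the α_i gives m(x) = 11 + 6·x (degree < 2) with m(α_i) = c_i for every i, so c is indeed a codeword.


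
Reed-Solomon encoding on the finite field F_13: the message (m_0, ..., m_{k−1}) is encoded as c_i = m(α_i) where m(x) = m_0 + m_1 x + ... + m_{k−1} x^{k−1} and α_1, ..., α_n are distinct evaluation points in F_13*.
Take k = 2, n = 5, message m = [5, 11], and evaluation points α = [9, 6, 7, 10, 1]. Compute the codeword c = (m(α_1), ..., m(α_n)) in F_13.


c = [0, 6, 4, 11, 3]

Message polynomial: m(x) = 5 + 11·x (mod 13).
For each evaluation point α_i, compute m(α_i) mod 13:
  α_1 = 9: Horner steps 11 → 0, so m(9) = 0.
  α_2 = 6: Horner steps 11 → 6, so m(6) = 6.
  α_3 = 7: Horner steps 11 → 4, so m(7) = 4.
  α_4 = 10: Horner steps 11 → 11, so m(10) = 11.
  α_5 = 1: Horner steps 11 → 3, so m(1) = 3.
Codeword c = [0, 6, 4, 11, 3] ∈ F_13^5.


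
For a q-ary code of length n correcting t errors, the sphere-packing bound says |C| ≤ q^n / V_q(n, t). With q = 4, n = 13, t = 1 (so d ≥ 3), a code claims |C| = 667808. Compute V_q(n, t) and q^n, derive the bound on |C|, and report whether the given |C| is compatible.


V_q(n, t) = 40, q^n = 67108864, Hamming bound = 1677721, |C| = 667808 ≤ bound (satisfied).

Step 1: Compute V_q(n, t) = Σ_{j=0}^1 C(n, j) (q−1)^j.
  j = 0: C(13,0)·(3)^0 = 1·1 = 1.
  j = 1: C(13,1)·(3)^1 = 13·3 = 39.
  V_q(n, t) = 1 + 39 = 40.
Step 2: q^n = 4^13 = 67108864.
Step 3: Hamming bound ⌊q^n / V_q(n,t)⌋ = ⌊67108864/40⌋ = 1677721.
Step 4: Compare |C| = 667808 to 1677721: satisfied.
The claimed |C| lies below the Hamming bound.


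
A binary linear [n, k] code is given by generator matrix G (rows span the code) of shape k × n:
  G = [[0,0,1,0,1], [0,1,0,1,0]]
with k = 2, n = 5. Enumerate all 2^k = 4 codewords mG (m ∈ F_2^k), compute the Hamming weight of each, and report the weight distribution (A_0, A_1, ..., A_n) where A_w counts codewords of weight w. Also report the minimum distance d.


Weight distribution: A_0 = 1, A_2 = 2, A_4 = 1. Minimum distance d = 2.

Enumerate all 2^2 = 4 messages m ∈ F_2^2.
For each, compute codeword c = mG in F_2^5, then tally its weight.
  m = 00 → c = 00000, weight = 0.
  m = 10 → c = 00101, weight = 2.
  m = 01 → c = 01010, weight = 2.
  m = 11 → c = 01111, weight = 4.
Tally weights:
  weight 0: 1 codewords.
  weight 2: 2 codewords.
  weight 4: 1 codewords.
Minimum distance d = smallest w > 0 with A_w > 0 = 2.
Sanity: Σ A_w = 4 = 2^2 = 4 ✓.


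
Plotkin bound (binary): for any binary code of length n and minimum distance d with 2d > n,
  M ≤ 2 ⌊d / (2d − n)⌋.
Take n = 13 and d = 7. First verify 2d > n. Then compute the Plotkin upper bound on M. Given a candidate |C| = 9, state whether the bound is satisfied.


Plotkin bound M ≤ 14; given |C| = 9 ≤ bound (satisfied).

Check applicability: 2d = 14, n = 13.
2d − n = 1 > 0, so Plotkin applies.
Compute d/(2d−n) = 7/1 ≈ 7.0000.
⌊d/(2d−n)⌋ = 7.
Plotkin bound: M ≤ 2·7 = 14.
Given |C| = 9, check: satisfied.
This |C| is below the Plotkin bound.


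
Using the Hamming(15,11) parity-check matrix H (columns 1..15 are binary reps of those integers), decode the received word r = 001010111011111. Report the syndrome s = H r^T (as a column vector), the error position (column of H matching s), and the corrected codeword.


s = (1, 0, 1, 1)^T, error position = 11, corrected codeword c = 001010111001111

Compute s = H r^T mod 2 one row at a time:
  s_1 = 1 + 1 + 0 + 1 + 1 + 1 + 1 + 1 = 7 ≡ 1 (mod 2).
  s_2 = 0 + 1 + 0 + 1 + 1 + 1 + 1 + 1 = 6 ≡ 0 (mod 2).
  s_3 = 0 + 1 + 0 + 1 + 0 + 1 + 1 + 1 = 5 ≡ 1 (mod 2).
  s_4 = 0 + 1 + 1 + 1 + 1 + 1 + 1 + 1 = 7 ≡ 1 (mod 2).
s = (1, 0, 1, 1)^T — this equals column 11 of H (binary 1011), so error is at position 11.
Correct: flip bit 11 of r = 001010111011111 to get c = 001010111001111.


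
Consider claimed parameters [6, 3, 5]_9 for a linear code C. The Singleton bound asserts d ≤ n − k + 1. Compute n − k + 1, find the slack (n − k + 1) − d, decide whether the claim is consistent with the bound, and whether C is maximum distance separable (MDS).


Singleton RHS = n − k + 1 = 4, slack = -1, bound violated (no such code; not MDS).

Singleton bound: d ≤ n − k + 1.
Here n = 6, k = 3, so n − k + 1 = 4.
Given d = 5, check d ≤ 4: NO.
Slack = (n − k + 1) − d = -1.
The slack is negative: d = 5 exceeds n − k + 1 = 4 by 1, so the Singleton bound is violated and no linear [6, 3, 5]_9 code can exist. In particular it is not MDS (MDS requires d = n − k + 1 exactly).
Description: the claimed parameters are [6, 3, 5]_9; such a code would be impossible (violates the Singleton bound).


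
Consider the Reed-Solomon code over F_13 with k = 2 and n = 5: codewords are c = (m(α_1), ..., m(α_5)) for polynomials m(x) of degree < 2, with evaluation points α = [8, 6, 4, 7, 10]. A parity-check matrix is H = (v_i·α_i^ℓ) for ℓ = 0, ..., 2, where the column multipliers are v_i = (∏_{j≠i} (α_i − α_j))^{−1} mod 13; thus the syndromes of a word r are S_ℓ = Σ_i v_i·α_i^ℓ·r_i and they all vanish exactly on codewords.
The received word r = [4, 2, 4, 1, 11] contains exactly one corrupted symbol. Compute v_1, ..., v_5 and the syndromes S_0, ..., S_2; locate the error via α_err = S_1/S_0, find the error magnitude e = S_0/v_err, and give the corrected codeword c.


S = (3, 11, 10), error at position 1, error magnitude e = 4, c = [0, 2, 4, 1, 11].

Step 1: column multipliers v_i = (∏_{j≠i}(α_i − α_j))^{−1} mod 13.
  i = 1 (α = 8): (8−6)(8−4)(8−7)(8−10) = 2·4·1·(−2) = −16 ≡ 10, so v_1 = 10^{−1} = 4 (mod 13).
  i = 2 (α = 6): (6−8)(6−4)(6−7)(6−10) = (−2)·2·(−1)·(−4) = −16 ≡ 10, so v_2 = 10^{−1} = 4 (mod 13).
  i = 3 (α = 4): (4−8)(4−6)(4−7)(4−10) = (−4)·(−2)·(−3)·(−6) = 144 ≡ 1, so v_3 = 1^{−1} = 1 (mod 13).
  i = 4 (α = 7): (7−8)(7−6)(7−4)(7−10) = (−1)·1·3·(−3) = 9 ≡ 9, so v_4 = 9^{−1} = 3 (mod 13).
  i = 5 (α = 10): (10−8)(10−6)(10−4)(10−7) = 2·4·6·3 = 144 ≡ 1, so v_5 = 1^{−1} = 1 (mod 13).
  v = [4, 4, 1, 3, 1].
Step 2: syndromes of r = [4, 2, 4, 1, 11] (all sums mod 13).
  S_0 = Σ v_i r_i = 4·4 + 4·2 + 1·4 + 3·1 + 1·11 = 42 ≡ 3.
  S_1 = Σ v_i α_i r_i = 4·8·4 + 4·6·2 + 1·4·4 + 3·7·1 + 1·10·11 = 323 ≡ 11.
  α_i^2 mod 13 = [12, 10, 3, 10, 9].
  S_2 = Σ v_i α_i^2 r_i = 4·12·4 + 4·10·2 + 1·3·4 + 3·10·1 + 1·9·11 = 413 ≡ 10.
  S = (3, 11, 10) ≠ 0, so r is not a codeword (an error is present).
Step 3: locate the error. For a single error e at position i, S_ℓ = v_i·e·α_i^ℓ, so α_err = S_1/S_0.
  S_0^{−1} = 3^{−1} = 9 (mod 13), so α_err = 11·9 = 99 ≡ 8 = α_1. Error position i = 1.
  Consistency check: S_2/S_1 = 10·6 = 60 ≡ 8 = α_err ✓ (single-error assumption holds).
Step 4: error magnitude e = S_0/v_1 = S_0·∏_{j≠1}(α_1 − α_j) = 3·10 = 30 ≡ 4 (mod 13).
Step 5: correct position 1: c_1 = r_1 − e = 4 − 4 ≡ 0 (mod 13). Hence c = [0, 2, 4, 1, 11].
  Check: interpolating c through the α_i gives m(x) = 8 + 12·x (degree < 2) with m(α_i) = c_i for every i, so c is indeed a codeword.


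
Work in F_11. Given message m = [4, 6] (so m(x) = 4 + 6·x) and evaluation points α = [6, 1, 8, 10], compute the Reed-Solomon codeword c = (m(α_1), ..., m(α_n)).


c = [7, 10, 8, 9]

Message polynomial: m(x) = 4 + 6·x (mod 11).
For each evaluation point α_i, compute m(α_i) mod 11:
  α_1 = 6: Horner steps 6 → 7, so m(6) = 7.
  α_2 = 1: Horner steps 6 → 10, so m(1) = 10.
  α_3 = 8: Horner steps 6 → 8, so m(8) = 8.
  α_4 = 10: Horner steps 6 → 9, so m(10) = 9.
Codeword c = [7, 10, 8, 9] ∈ F_11^4.


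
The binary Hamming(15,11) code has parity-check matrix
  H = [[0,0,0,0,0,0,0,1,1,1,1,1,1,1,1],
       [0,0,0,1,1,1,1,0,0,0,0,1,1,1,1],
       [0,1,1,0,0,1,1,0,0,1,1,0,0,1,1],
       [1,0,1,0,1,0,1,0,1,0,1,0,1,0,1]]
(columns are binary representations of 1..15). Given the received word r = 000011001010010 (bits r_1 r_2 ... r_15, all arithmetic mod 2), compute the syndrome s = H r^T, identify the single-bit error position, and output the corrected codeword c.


s = (1, 1, 1, 1)^T, error position = 15, corrected codeword c = 000011001010011

Compute s = H r^T mod 2 one row at a time:
  s_1 = 0 + 1 + 0 + 1 + 0 + 0 + 1 + 0 = 3 ≡ 1 (mod 2).
  s_2 = 0 + 1 + 1 + 0 + 0 + 0 + 1 + 0 = 3 ≡ 1 (mod 2).
  s_3 = 0 + 0 + 1 + 0 + 0 + 1 + 1 + 0 = 3 ≡ 1 (mod 2).
  s_4 = 0 + 0 + 1 + 0 + 1 + 1 + 0 + 0 = 3 ≡ 1 (mod 2).
s = (1, 1, 1, 1)^T — this equals column 15 of H (binary 1111), so error is at position 15.
Correct: flip bit 15 of r = 000011001010010 to get c = 000011001010011.


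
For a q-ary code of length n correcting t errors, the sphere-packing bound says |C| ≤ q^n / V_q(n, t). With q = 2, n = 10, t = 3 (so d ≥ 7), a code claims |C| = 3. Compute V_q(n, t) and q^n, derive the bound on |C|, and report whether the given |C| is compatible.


V_q(n, t) = 176, q^n = 1024, Hamming bound = 5, |C| = 3 ≤ bound (satisfied).

Step 1: Compute V_q(n, t) = Σ_{j=0}^3 C(n, j) (q−1)^j.
  j = 0: C(10,0)·(1)^0 = 1·1 = 1.
  j = 1: C(10,1)·(1)^1 = 10·1 = 10.
  j = 2: C(10,2)·(1)^2 = 45·1 = 45.
  j = 3: C(10,3)·(1)^3 = 120·1 = 120.
  V_q(n, t) = 1 + 10 + 45 + 120 = 176.
Step 2: q^n = 2^10 = 1024.
Step 3: Hamming bound ⌊q^n / V_q(n,t)⌋ = ⌊1024/176⌋ = 5.
Step 4: Compare |C| = 3 to 5: satisfied.
The claimed |C| lies below the Hamming bound.


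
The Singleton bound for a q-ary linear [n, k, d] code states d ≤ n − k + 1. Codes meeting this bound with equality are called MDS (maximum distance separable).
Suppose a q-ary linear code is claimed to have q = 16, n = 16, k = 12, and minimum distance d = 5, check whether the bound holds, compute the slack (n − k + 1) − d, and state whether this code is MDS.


Singleton RHS = n − k + 1 = 5, slack = 0, bound satisfied, MDS.

Singleton bound: d ≤ n − k + 1.
Here n = 16, k = 12, so n − k + 1 = 5.
Given d = 5, check d ≤ 5: YES.
Slack = (n − k + 1) − d = 0.
The code is MDS (slack = 0).
Description: the claimed parameters are [16, 12, 5]_16; such a code would be MDS (meets Singleton bound).


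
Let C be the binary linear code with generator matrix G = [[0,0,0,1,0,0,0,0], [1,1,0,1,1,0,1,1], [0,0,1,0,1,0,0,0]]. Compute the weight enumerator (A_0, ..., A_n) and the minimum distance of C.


Weight distribution: A_0 = 1, A_1 = 1, A_2 = 1, A_3 = 1, A_5 = 2, A_6 = 2. Minimum distance d = 1.

Enumerate all 2^3 = 8 messages m ∈ F_2^3.
For each, compute codeword c = mG in F_2^8, then tally its weight.
  m = 000 → c = 00000000, weight = 0.
  m = 100 → c = 00010000, weight = 1.
  m = 010 → c = 11011011, weight = 6.
  m = 110 → c = 11001011, weight = 5.
  m = 001 → c = 00101000, weight = 2.
  m = 101 → c = 00111000, weight = 3.
  m = 011 → c = 11110011, weight = 6.
  m = 111 → c = 11100011, weight = 5.
Tally weights:
  weight 0: 1 codewords.
  weight 1: 1 codewords.
  weight 2: 1 codewords.
  weight 3: 1 codewords.
  weight 5: 2 codewords.
  weight 6: 2 codewords.
Minimum distance d = smallest w > 0 with A_w > 0 = 1.
Sanity: Σ A_w = 8 = 2^3 = 8 ✓.


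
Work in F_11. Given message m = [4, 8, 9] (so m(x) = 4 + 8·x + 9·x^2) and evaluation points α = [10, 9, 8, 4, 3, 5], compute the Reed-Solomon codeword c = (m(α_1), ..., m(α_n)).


c = [5, 2, 6, 4, 10, 5]

Message polynomial: m(x) = 4 + 8·x + 9·x^2 (mod 11).
For each evaluation point α_i, compute m(α_i) mod 11:
  α_1 = 10: Horner steps 9 → 10 → 5, so m(10) = 5.
  α_2 = 9: Horner steps 9 → 1 → 2, so m(9) = 2.
  α_3 = 8: Horner steps 9 → 3 → 6, so m(8) = 6.
  α_4 = 4: Horner steps 9 → 0 → 4, so m(4) = 4.
  α_5 = 3: Horner steps 9 → 2 → 10, so m(3) = 10.
  α_6 = 5: Horner steps 9 → 9 → 5, so m(5) = 5.
Codeword c = [5, 2, 6, 4, 10, 5] ∈ F_11^6.


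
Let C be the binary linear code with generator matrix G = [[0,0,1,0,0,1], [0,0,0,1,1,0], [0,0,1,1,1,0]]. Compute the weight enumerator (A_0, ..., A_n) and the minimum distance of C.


Weight distribution: A_0 = 1, A_1 = 2, A_2 = 2, A_3 = 2, A_4 = 1. Minimum distance d = 1.

Enumerate all 2^3 = 8 messages m ∈ F_2^3.
For each, compute codeword c = mG in F_2^6, then tally its weight.
  m = 000 → c = 000000, weight = 0.
  m = 100 → c = 001001, weight = 2.
  m = 010 → c = 000110, weight = 2.
  m = 110 → c = 001111, weight = 4.
  m = 001 → c = 001110, weight = 3.
  m = 101 → c = 000111, weight = 3.
  m = 011 → c = 001000, weight = 1.
  m = 111 → c = 000001, weight = 1.
Tally weights:
  weight 0: 1 codewords.
  weight 1: 2 codewords.
  weight 2: 2 codewords.
  weight 3: 2 codewords.
  weight 4: 1 codewords.
Minimum distance d = smallest w > 0 with A_w > 0 = 1.
Sanity: Σ A_w = 8 = 2^3 = 8 ✓.


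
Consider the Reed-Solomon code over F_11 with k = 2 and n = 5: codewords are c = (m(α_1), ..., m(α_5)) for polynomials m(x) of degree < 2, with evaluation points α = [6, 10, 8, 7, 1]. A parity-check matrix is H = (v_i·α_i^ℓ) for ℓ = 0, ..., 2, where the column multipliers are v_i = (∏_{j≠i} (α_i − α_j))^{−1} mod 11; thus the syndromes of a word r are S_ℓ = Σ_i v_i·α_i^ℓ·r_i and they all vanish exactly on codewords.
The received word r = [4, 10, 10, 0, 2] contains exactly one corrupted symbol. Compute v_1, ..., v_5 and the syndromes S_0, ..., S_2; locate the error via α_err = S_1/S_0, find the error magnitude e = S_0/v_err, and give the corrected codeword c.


S = (5, 7, 1), error at position 3, error magnitude e = 3, c = [4, 10, 7, 0, 2].

Step 1: column multipliers v_i = (∏_{j≠i}(α_i − α_j))^{−1} mod 11.
  i = 1 (α = 6): (6−10)(6−8)(6−7)(6−1) = (−4)·(−2)·(−1)·5 = −40 ≡ 4, so v_1 = 4^{−1} = 3 (mod 11).
  i = 2 (α = 10): (10−6)(10−8)(10−7)(10−1) = 4·2·3·9 = 216 ≡ 7, so v_2 = 7^{−1} = 8 (mod 11).
  i = 3 (α = 8): (8−6)(8−10)(8−7)(8−1) = 2·(−2)·1·7 = −28 ≡ 5, so v_3 = 5^{−1} = 9 (mod 11).
  i = 4 (α = 7): (7−6)(7−10)(7−8)(7−1) = 1·(−3)·(−1)·6 = 18 ≡ 7, so v_4 = 7^{−1} = 8 (mod 11).
  i = 5 (α = 1): (1−6)(1−10)(1−8)(1−7) = (−5)·(−9)·(−7)·(−6) = 1890 ≡ 9, so v_5 = 9^{−1} = 5 (mod 11).
  v = [3, 8, 9, 8, 5].
Step 2: syndromes of r = [4, 10, 10, 0, 2] (all sums mod 11).
  S_0 = Σ v_i r_i = 3·4 + 8·10 + 9·10 + 8·0 + 5·2 = 192 ≡ 5.
  S_1 = Σ v_i α_i r_i = 3·6·4 + 8·10·10 + 9·8·10 + 8·7·0 + 5·1·2 = 1602 ≡ 7.
  α_i^2 mod 11 = [3, 1, 9, 5, 1].
  S_2 = Σ v_i α_i^2 r_i = 3·3·4 + 8·1·10 + 9·9·10 + 8·5·0 + 5·1·2 = 936 ≡ 1.
  S = (5, 7, 1) ≠ 0, so r is not a codeword (an error is present).
Step 3: locate the error. For a single error e at position i, S_ℓ = v_i·e·α_i^ℓ, so α_err = S_1/S_0.
  S_0^{−1} = 5^{−1} = 9 (mod 11), so α_err = 7·9 = 63 ≡ 8 = α_3. Error position i = 3.
  Consistency check: S_2/S_1 = 1·8 = 8 ≡ 8 = α_err ✓ (single-error assumption holds).
Step 4: error magnitude e = S_0/v_3 = S_0·∏_{j≠3}(α_3 − α_j) = 5·5 = 25 ≡ 3 (mod 11).
Step 5: correct position 3: c_3 = r_3 − e = 10 − 3 ≡ 7 (mod 11). Hence c = [4, 10, 7, 0, 2].
  Check: interpolating c through the α_i gives m(x) = 6 + 7·x (degree < 2) with m(α_i) = c_i for every i, so c is indeed a codeword.


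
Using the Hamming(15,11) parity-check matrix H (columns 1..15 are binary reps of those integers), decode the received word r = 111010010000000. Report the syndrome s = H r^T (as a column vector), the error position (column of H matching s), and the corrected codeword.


s = (1, 1, 0, 1)^T, error position = 13, corrected codeword c = 111010010000100

Compute s = H r^T mod 2 one row at a time:
  s_1 = 1 + 0 + 0 + 0 + 0 + 0 + 0 + 0 = 1 ≡ 1 (mod 2).
  s_2 = 0 + 1 + 0 + 0 + 0 + 0 + 0 + 0 = 1 ≡ 1 (mod 2).
  s_3 = 1 + 1 + 0 + 0 + 0 + 0 + 0 + 0 = 2 ≡ 0 (mod 2).
  s_4 = 1 + 1 + 1 + 0 + 0 + 0 + 0 + 0 = 3 ≡ 1 (mod 2).
s = (1, 1, 0, 1)^T — this equals column 13 of H (binary 1101), so error is at position 13.
Correct: flip bit 13 of r = 111010010000000 to get c = 111010010000100.


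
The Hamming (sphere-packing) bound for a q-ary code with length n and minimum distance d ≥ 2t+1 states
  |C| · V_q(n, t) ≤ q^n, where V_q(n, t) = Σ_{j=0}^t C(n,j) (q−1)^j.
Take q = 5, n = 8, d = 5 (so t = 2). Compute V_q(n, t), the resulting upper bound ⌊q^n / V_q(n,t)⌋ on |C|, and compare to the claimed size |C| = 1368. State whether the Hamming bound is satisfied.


V_q(n, t) = 481, q^n = 390625, Hamming bound = 812, |C| = 1368 > bound (violated).

Step 1: Compute V_q(n, t) = Σ_{j=0}^2 C(n, j) (q−1)^j.
  j = 0: C(8,0)·(4)^0 = 1·1 = 1.
  j = 1: C(8,1)·(4)^1 = 8·4 = 32.
  j = 2: C(8,2)·(4)^2 = 28·16 = 448.
  V_q(n, t) = 1 + 32 + 448 = 481.
Step 2: q^n = 5^8 = 390625.
Step 3: Hamming bound ⌊q^n / V_q(n,t)⌋ = ⌊390625/481⌋ = 812.
Step 4: Compare |C| = 1368 to 812: violated.
The claimed |C| lies above the Hamming bound, so no 5-ary code of length 8 with d ≥ 5 can have 1368 codewords.


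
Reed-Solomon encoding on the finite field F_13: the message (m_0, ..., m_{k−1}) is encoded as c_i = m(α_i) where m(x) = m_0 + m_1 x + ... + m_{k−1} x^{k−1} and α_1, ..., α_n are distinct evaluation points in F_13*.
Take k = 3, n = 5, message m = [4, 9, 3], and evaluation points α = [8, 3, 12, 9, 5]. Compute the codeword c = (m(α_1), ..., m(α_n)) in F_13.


c = [8, 6, 11, 3, 7]

Message polynomial: m(x) = 4 + 9·x + 3·x^2 (mod 13).
For each evaluation point α_i, compute m(α_i) mod 13:
  α_1 = 8: Horner steps 3 → 7 → 8, so m(8) = 8.
  α_2 = 3: Horner steps 3 → 5 → 6, so m(3) = 6.
  α_3 = 12: Horner steps 3 → 6 → 11, so m(12) = 11.
  α_4 = 9: Horner steps 3 → 10 → 3, so m(9) = 3.
  α_5 = 5: Horner steps 3 → 11 → 7, so m(5) = 7.
Codeword c = [8, 6, 11, 3, 7] ∈ F_13^5.


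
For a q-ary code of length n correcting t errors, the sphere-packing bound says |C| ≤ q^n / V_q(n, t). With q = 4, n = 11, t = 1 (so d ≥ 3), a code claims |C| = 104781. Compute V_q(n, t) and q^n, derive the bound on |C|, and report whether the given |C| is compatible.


V_q(n, t) = 34, q^n = 4194304, Hamming bound = 123361, |C| = 104781 ≤ bound (satisfied).

Step 1: Compute V_q(n, t) = Σ_{j=0}^1 C(n, j) (q−1)^j.
  j = 0: C(11,0)·(3)^0 = 1·1 = 1.
  j = 1: C(11,1)·(3)^1 = 11·3 = 33.
  V_q(n, t) = 1 + 33 = 34.
Step 2: q^n = 4^11 = 4194304.
Step 3: Hamming bound ⌊q^n / V_q(n,t)⌋ = ⌊4194304/34⌋ = 123361.
Step 4: Compare |C| = 104781 to 123361: satisfied.
The claimed |C| lies below the Hamming bound.


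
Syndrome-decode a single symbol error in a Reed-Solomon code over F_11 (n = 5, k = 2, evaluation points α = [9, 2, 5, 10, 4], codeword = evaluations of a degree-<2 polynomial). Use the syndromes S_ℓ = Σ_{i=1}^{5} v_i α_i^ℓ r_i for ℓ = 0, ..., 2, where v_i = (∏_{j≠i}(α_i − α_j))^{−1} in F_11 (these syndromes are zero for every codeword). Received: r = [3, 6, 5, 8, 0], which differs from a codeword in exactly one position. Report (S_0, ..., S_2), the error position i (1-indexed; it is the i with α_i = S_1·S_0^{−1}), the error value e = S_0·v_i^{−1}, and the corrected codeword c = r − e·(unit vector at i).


S = (10, 9, 7), error at position 2, error magnitude e = 5, c = [3, 1, 5, 8, 0].

Step 1: column multipliers v_i = (∏_{j≠i}(α_i − α_j))^{−1} mod 11.
  i = 1 (α = 9): (9−2)(9−5)(9−10)(9−4) = 7·4·(−1)·5 = −140 ≡ 3, so v_1 = 3^{−1} = 4 (mod 11).
  i = 2 (α = 2): (2−9)(2−5)(2−10)(2−4) = (−7)·(−3)·(−8)·(−2) = 336 ≡ 6, so v_2 = 6^{−1} = 2 (mod 11).
  i = 3 (α = 5): (5−9)(5−2)(5−10)(5−4) = (−4)·3·(−5)·1 = 60 ≡ 5, so v_3 = 5^{−1} = 9 (mod 11).
  i = 4 (α = 10): (10−9)(10−2)(10−5)(10−4) = 1·8·5·6 = 240 ≡ 9, so v_4 = 9^{−1} = 5 (mod 11).
  i = 5 (α = 4): (4−9)(4−2)(4−5)(4−10) = (−5)·2·(−1)·(−6) = −60 ≡ 6, so v_5 = 6^{−1} = 2 (mod 11).
  v = [4, 2, 9, 5, 2].
Step 2: syndromes of r = [3, 6, 5, 8, 0] (all sums mod 11).
  S_0 = Σ v_i r_i = 4·3 + 2·6 + 9·5 + 5·8 + 2·0 = 109 ≡ 10.
  S_1 = Σ v_i α_i r_i = 4·9·3 + 2·2·6 + 9·5·5 + 5·10·8 + 2·4·0 = 757 ≡ 9.
  α_i^2 mod 11 = [4, 4, 3, 1, 5].
  S_2 = Σ v_i α_i^2 r_i = 4·4·3 + 2·4·6 + 9·3·5 + 5·1·8 + 2·5·0 = 271 ≡ 7.
  S = (10, 9, 7) ≠ 0, so r is not a codeword (an error is present).
Step 3: locate the error. For a single error e at position i, S_ℓ = v_i·e·α_i^ℓ, so α_err = S_1/S_0.
  S_0^{−1} = 10^{−1} = 10 (mod 11), so α_err = 9·10 = 90 ≡ 2 = α_2. Error position i = 2.
  Consistency check: S_2/S_1 = 7·5 = 35 ≡ 2 = α_err ✓ (single-error assumption holds).
Step 4: error magnitude e = S_0/v_2 = S_0·∏_{j≠2}(α_2 − α_j) = 10·6 = 60 ≡ 5 (mod 11).
Step 5: correct position 2: c_2 = r_2 − e = 6 − 5 ≡ 1 (mod 11). Hence c = [3, 1, 5, 8, 0].
  Check: interpolating c through the α_i gives m(x) = 2 + 5·x (degree < 2) with m(α_i) = c_i for every i, so c is indeed a codeword.


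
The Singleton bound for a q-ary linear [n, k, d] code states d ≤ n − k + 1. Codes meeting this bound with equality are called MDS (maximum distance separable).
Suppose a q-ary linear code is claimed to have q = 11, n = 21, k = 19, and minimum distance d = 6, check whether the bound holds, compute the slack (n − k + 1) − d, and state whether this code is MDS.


Singleton RHS = n − k + 1 = 3, slack = -3, bound violated (no such code; not MDS).

Singleton bound: d ≤ n − k + 1.
Here n = 21, k = 19, so n − k + 1 = 3.
Given d = 6, check d ≤ 3: NO.
Slack = (n − k + 1) − d = -3.
The slack is negative: d = 6 exceeds n − k + 1 = 3 by 3, so the Singleton bound is violated and no linear [21, 19, 6]_11 code can exist. In particular it is not MDS (MDS requires d = n − k + 1 exactly).
Description: the claimed parameters are [21, 19, 6]_11; such a code would be impossible (violates the Singleton bound).


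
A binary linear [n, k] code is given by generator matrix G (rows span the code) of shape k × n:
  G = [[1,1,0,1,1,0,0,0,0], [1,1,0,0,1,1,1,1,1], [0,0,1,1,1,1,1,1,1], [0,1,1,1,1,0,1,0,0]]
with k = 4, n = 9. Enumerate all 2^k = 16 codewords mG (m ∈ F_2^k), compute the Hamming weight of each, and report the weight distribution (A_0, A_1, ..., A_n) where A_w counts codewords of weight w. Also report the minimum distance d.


Weight distribution: A_0 = 1, A_2 = 1, A_3 = 3, A_4 = 3, A_5 = 2, A_6 = 3, A_7 = 3. Minimum distance d = 2.

Enumerate all 2^4 = 16 messages m ∈ F_2^4.
For each, compute codeword c = mG in F_2^9, then tally its weight.
  m = 0000 → c = 000000000, weight = 0.
  m = 1000 → c = 110110000, weight = 4.
  m = 0100 → c = 110011111, weight = 7.
  m = 1100 → c = 000101111, weight = 5.
  m = 0010 → c = 001111111, weight = 7.
  m = 1010 → c = 111001111, weight = 7.
  m = 0110 → c = 111100000, weight = 4.
  m = 1110 → c = 001010000, weight = 2.
  m = 0001 → c = 011110100, weight = 5.
  m = 1001 → c = 101000100, weight = 3.
  m = 0101 → c = 101101011, weight = 6.
  m = 1101 → c = 011011011, weight = 6.
  m = 0011 → c = 010001011, weight = 4.
  m = 1011 → c = 100111011, weight = 6.
  m = 0111 → c = 100010100, weight = 3.
  m = 1111 → c = 010100100, weight = 3.
Tally weights:
  weight 0: 1 codewords.
  weight 2: 1 codewords.
  weight 3: 3 codewords.
  weight 4: 3 codewords.
  weight 5: 2 codewords.
  weight 6: 3 codewords.
  weight 7: 3 codewords.
Minimum distance d = smallest w > 0 with A_w > 0 = 2.
Sanity: Σ A_w = 16 = 2^4 = 16 ✓.


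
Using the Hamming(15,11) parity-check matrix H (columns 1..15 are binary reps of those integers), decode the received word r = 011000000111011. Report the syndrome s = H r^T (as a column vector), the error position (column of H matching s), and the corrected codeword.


s = (1, 1, 0, 1)^T, error position = 13, corrected codeword c = 011000000111111

Compute s = H r^T mod 2 one row at a time:
  s_1 = 0 + 0 + 1 + 1 + 1 + 0 + 1 + 1 = 5 ≡ 1 (mod 2).
  s_2 = 0 + 0 + 0 + 0 + 1 + 0 + 1 + 1 = 3 ≡ 1 (mod 2).
  s_3 = 1 + 1 + 0 + 0 + 1 + 1 + 1 + 1 = 6 ≡ 0 (mod 2).
  s_4 = 0 + 1 + 0 + 0 + 0 + 1 + 0 + 1 = 3 ≡ 1 (mod 2).
s = (1, 1, 0, 1)^T — this equals column 13 of H (binary 1101), so error is at position 13.
Correct: flip bit 13 of r = 011000000111011 to get c = 011000000111111.


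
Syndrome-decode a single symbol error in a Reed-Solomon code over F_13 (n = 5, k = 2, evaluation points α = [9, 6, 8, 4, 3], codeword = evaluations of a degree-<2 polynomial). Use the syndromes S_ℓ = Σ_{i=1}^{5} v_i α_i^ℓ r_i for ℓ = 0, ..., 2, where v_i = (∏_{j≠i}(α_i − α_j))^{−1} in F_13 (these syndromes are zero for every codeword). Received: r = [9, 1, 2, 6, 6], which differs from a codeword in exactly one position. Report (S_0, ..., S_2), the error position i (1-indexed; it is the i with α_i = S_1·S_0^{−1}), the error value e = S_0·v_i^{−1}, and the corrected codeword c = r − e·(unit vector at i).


S = (7, 2, 8), error at position 4, error magnitude e = 6, c = [9, 1, 2, 0, 6].

Step 1: column multipliers v_i = (∏_{j≠i}(α_i − α_j))^{−1} mod 13.
  i = 1 (α = 9): (9−6)(9−8)(9−4)(9−3) = 3·1·5·6 = 90 ≡ 12, so v_1 = 12^{−1} = 12 (mod 13).
  i = 2 (α = 6): (6−9)(6−8)(6−4)(6−3) = (−3)·(−2)·2·3 = 36 ≡ 10, so v_2 = 10^{−1} = 4 (mod 13).
  i = 3 (α = 8): (8−9)(8−6)(8−4)(8−3) = (−1)·2·4·5 = −40 ≡ 12, so v_3 = 12^{−1} = 12 (mod 13).
  i = 4 (α = 4): (4−9)(4−6)(4−8)(4−3) = (−5)·(−2)·(−4)·1 = −40 ≡ 12, so v_4 = 12^{−1} = 12 (mod 13).
  i = 5 (α = 3): (3−9)(3−6)(3−8)(3−4) = (−6)·(−3)·(−5)·(−1) = 90 ≡ 12, so v_5 = 12^{−1} = 12 (mod 13).
  v = [12, 4, 12, 12, 12].
Step 2: syndromes of r = [9, 1, 2, 6, 6] (all sums mod 13).
  S_0 = Σ v_i r_i = 12·9 + 4·1 + 12·2 + 12·6 + 12·6 = 280 ≡ 7.
  S_1 = Σ v_i α_i r_i = 12·9·9 + 4·6·1 + 12·8·2 + 12·4·6 + 12·3·6 = 1692 ≡ 2.
  α_i^2 mod 13 = [3, 10, 12, 3, 9].
  S_2 = Σ v_i α_i^2 r_i = 12·3·9 + 4·10·1 + 12·12·2 + 12·3·6 + 12·9·6 = 1516 ≡ 8.
  S = (7, 2, 8) ≠ 0, so r is not a codeword (an error is present).
Step 3: locate the error. For a single error e at position i, S_ℓ = v_i·e·α_i^ℓ, so α_err = S_1/S_0.
  S_0^{−1} = 7^{−1} = 2 (mod 13), so α_err = 2·2 = 4 ≡ 4 = α_4. Error position i = 4.
  Consistency check: S_2/S_1 = 8·7 = 56 ≡ 4 = α_err ✓ (single-error assumption holds).
Step 4: error magnitude e = S_0/v_4 = S_0·∏_{j≠4}(α_4 − α_j) = 7·12 = 84 ≡ 6 (mod 13).
Step 5: correct position 4: c_4 = r_4 − e = 6 − 6 ≡ 0 (mod 13). Hence c = [9, 1, 2, 0, 6].
  Check: interpolating c through the α_i gives m(x) = 11 + 7·x (degree < 2) with m(α_i) = c_i for every i, so c is indeed a codeword.


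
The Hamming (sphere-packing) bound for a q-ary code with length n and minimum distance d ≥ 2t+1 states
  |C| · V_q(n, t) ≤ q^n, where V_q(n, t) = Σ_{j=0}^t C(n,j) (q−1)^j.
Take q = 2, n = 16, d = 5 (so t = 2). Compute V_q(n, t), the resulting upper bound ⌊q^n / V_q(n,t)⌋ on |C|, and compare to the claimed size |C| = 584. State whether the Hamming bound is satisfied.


V_q(n, t) = 137, q^n = 65536, Hamming bound = 478, |C| = 584 > bound (violated).

Step 1: Compute V_q(n, t) = Σ_{j=0}^2 C(n, j) (q−1)^j.
  j = 0: C(16,0)·(1)^0 = 1·1 = 1.
  j = 1: C(16,1)·(1)^1 = 16·1 = 16.
  j = 2: C(16,2)·(1)^2 = 120·1 = 120.
  V_q(n, t) = 1 + 16 + 120 = 137.
Step 2: q^n = 2^16 = 65536.
Step 3: Hamming bound ⌊q^n / V_q(n,t)⌋ = ⌊65536/137⌋ = 478.
Step 4: Compare |C| = 584 to 478: violated.
The claimed |C| lies above the Hamming bound, so no 2-ary code of length 16 with d ≥ 5 can have 584 codewords.


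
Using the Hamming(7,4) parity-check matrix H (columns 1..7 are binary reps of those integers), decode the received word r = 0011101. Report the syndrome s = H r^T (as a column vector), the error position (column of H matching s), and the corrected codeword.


s = (1, 0, 1)^T, error position = 5, corrected codeword c = 0011001

Compute s = H r^T mod 2 one row at a time:
  s_1 = 1 + 1 + 0 + 1 = 3 ≡ 1 (mod 2).
  s_2 = 0 + 1 + 0 + 1 = 2 ≡ 0 (mod 2).
  s_3 = 0 + 1 + 1 + 1 = 3 ≡ 1 (mod 2).
s = (1, 0, 1)^T — this equals column 5 of H (binary 101), so error is at position 5.
Correct: flip bit 5 of r = 0011101 to get c = 0011001.


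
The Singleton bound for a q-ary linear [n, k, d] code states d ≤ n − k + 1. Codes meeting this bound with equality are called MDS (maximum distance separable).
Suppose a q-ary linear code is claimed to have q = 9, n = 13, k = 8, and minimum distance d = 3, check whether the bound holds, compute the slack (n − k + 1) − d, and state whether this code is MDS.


Singleton RHS = n − k + 1 = 6, slack = 3, bound satisfied, not MDS.

Singleton bound: d ≤ n − k + 1.
Here n = 13, k = 8, so n − k + 1 = 6.
Given d = 3, check d ≤ 6: YES.
Slack = (n − k + 1) − d = 3.
The code is NOT MDS (slack = 3 > 0).
Description: the claimed parameters are [13, 8, 3]_9; such a code would be non-MDS.


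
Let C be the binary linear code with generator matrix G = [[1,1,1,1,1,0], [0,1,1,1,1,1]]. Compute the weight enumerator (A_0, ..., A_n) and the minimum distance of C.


Weight distribution: A_0 = 1, A_2 = 1, A_5 = 2. Minimum distance d = 2.

Enumerate all 2^2 = 4 messages m ∈ F_2^2.
For each, compute codeword c = mG in F_2^6, then tally its weight.
  m = 00 → c = 000000, weight = 0.
  m = 10 → c = 111110, weight = 5.
  m = 01 → c = 011111, weight = 5.
  m = 11 → c = 100001, weight = 2.
Tally weights:
  weight 0: 1 codewords.
  weight 2: 1 codewords.
  weight 5: 2 codewords.
Minimum distance d = smallest w > 0 with A_w > 0 = 2.
Sanity: Σ A_w = 4 = 2^2 = 4 ✓.
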